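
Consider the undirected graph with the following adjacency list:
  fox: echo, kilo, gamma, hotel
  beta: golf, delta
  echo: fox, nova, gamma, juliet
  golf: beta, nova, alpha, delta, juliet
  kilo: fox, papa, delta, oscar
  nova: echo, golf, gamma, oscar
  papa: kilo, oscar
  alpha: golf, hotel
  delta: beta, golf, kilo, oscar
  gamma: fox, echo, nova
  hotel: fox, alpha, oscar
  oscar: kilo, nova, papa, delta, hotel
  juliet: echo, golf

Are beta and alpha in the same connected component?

From beta we can reach fox, beta, echo, golf, kilo, nova, papa, alpha, delta, gamma, hotel, oscar, juliet, which includes alpha.

Yes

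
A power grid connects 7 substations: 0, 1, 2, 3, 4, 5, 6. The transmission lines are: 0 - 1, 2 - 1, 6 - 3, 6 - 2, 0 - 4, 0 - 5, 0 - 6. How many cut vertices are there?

Removing 0 increases the component count from 1 to 3, so 0 is a cut vertex.
Removing 6 increases the component count from 1 to 2, so 6 is a cut vertex.
By contrast removing 5 leaves 1 component; it is not a cut vertex. No other vertex is a cut vertex either.

2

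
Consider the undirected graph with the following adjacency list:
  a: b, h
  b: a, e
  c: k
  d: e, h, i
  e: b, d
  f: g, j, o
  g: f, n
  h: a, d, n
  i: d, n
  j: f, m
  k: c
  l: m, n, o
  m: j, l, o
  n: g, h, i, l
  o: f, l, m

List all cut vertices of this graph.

Removing n increases the component count from 2 to 3, so n is a cut vertex.
By contrast removing m leaves 2 components; it is not a cut vertex. No other vertex is a cut vertex either.

n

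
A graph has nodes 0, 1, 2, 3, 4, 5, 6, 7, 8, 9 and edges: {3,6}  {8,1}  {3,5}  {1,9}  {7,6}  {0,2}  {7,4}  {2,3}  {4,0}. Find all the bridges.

1-8, 1-9, 3-5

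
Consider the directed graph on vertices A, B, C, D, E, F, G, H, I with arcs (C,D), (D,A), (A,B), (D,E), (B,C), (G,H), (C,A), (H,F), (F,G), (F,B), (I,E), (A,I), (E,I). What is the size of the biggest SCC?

4

{A, B, C, D} are all mutually reachable — one SCC of size 4.
{F, G, H} are all mutually reachable — one SCC of size 3.
{E, I} are all mutually reachable — one SCC of size 2.
The largest has 4 vertices.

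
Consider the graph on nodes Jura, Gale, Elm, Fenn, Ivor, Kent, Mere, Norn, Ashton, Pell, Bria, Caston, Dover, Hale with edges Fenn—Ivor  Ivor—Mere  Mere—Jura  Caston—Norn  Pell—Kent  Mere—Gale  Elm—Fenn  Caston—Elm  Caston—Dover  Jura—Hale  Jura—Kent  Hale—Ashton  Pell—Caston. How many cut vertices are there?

Removing Hale increases the component count from 2 to 3, so Hale is a cut vertex.
Removing Jura increases the component count from 2 to 3, so Jura is a cut vertex.
Removing Mere increases the component count from 2 to 3, so Mere is a cut vertex.
Likewise Caston is a cut vertex.
By contrast removing Kent leaves 2 components; it is not a cut vertex. No other vertex is a cut vertex either.

4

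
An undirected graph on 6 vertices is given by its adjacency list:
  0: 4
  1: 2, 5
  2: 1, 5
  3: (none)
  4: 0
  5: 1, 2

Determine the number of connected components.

3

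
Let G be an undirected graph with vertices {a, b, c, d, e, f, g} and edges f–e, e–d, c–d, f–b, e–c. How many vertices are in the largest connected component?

5

a is isolated — a component by itself.
g is isolated — a component by itself.
Starting from b we can reach b, c, d, e, f. That is one component of size 5.
The largest has 5 vertices.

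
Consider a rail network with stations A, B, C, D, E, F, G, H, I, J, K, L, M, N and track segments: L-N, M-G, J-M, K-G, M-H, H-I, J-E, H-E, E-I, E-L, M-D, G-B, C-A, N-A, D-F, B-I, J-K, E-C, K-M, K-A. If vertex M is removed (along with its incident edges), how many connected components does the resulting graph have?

With M gone, the remaining components are: {D, F}; {A, B, C, E, G, H, I, J, K, L, N}.
That is 2 components.

2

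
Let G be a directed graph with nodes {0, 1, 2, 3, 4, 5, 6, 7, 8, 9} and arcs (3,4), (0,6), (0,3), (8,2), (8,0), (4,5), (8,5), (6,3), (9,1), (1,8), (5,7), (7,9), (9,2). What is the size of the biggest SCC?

{0, 1, 3, 4, 5, 6, 7, 8, 9} are all mutually reachable — one SCC of size 9.
{2} is an SCC by itself.
The largest has 9 vertices.

9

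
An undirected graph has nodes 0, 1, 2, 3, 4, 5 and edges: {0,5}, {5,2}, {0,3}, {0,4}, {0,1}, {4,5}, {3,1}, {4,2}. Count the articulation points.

Removing 0 increases the component count from 1 to 2, so 0 is a cut vertex.
By contrast removing 2 leaves 1 component; it is not a cut vertex. No other vertex is a cut vertex either.

1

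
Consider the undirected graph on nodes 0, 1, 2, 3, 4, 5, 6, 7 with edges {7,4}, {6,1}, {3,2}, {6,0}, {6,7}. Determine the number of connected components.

5 is isolated — a component by itself.
Starting from 2 we can reach 2, 3. That is one component of size 2.
Starting from 0 we can reach 0, 1, 4, 6, 7. That is one component of size 5.
Total: 3 components.

3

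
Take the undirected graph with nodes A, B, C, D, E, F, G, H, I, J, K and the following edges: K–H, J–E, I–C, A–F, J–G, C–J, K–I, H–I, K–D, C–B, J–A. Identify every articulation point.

A, C, I, J, K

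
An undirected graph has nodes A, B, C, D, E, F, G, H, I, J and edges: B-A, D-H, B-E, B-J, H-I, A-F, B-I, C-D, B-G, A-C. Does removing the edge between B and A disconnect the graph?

After removing B-A, the path B-I-H-D-C-A still connects them, so the edge is not a bridge.

No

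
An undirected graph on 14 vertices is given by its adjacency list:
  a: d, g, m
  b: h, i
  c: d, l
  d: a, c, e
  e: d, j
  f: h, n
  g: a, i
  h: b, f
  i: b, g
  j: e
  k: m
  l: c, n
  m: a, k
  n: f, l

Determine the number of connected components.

Starting from a we can reach a, b, c, d, e, f, g, h, i, j, k, l, m, n. That is one component of size 14.
Total: 1 component.

1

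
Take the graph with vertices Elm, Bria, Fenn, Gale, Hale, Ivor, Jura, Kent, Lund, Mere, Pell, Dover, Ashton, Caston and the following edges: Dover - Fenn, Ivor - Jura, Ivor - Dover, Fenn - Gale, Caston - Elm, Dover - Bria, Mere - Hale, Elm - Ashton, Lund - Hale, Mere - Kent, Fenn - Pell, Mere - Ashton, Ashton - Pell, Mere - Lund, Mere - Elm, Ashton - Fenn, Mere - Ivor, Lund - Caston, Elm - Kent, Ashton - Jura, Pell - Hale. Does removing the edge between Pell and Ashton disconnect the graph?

After removing Pell - Ashton, the path Pell-Fenn-Ashton still connects them, so the edge is not a bridge.

No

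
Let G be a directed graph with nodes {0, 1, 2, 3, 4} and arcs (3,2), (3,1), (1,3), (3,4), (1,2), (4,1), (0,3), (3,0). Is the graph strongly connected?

No

There is no directed path from 2 to 0, so the graph is not strongly connected.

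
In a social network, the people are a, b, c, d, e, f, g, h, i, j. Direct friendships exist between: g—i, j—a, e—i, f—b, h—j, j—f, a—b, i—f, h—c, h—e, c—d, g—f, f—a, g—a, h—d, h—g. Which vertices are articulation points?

h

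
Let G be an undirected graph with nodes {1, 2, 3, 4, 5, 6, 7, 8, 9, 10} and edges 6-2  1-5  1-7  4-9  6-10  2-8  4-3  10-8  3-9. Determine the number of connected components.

Starting from 3 we can reach 3, 4, 9. That is one component of size 3.
Starting from 1 we can reach 1, 5, 7. That is one component of size 3.
Starting from 2 we can reach 2, 6, 8, 10. That is one component of size 4.
Total: 3 components.

3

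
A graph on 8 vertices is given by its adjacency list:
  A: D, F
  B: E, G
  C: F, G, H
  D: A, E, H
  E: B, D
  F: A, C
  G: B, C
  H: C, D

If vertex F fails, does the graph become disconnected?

Deleting F leaves 1 component (was 1) (its neighbors A, C remain connected to each other), so F is not a cut vertex.

No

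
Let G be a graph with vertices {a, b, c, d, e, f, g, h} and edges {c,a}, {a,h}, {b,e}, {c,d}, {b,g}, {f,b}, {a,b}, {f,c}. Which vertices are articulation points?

Removing a increases the component count from 1 to 2, so a is a cut vertex.
Removing b increases the component count from 1 to 3, so b is a cut vertex.
Removing c increases the component count from 1 to 2, so c is a cut vertex.
By contrast removing h leaves 1 component; it is not a cut vertex. No other vertex is a cut vertex either.

a, b, c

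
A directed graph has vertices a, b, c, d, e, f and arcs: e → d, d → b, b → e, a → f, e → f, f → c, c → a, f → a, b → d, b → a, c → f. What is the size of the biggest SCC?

3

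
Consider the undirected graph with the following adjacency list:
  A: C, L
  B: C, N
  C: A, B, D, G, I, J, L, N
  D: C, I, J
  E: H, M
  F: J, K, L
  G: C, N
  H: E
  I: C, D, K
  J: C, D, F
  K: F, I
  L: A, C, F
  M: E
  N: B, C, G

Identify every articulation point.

Removing C increases the component count from 2 to 3, so C is a cut vertex.
Removing E increases the component count from 2 to 3, so E is a cut vertex.
By contrast removing L leaves 2 components; it is not a cut vertex. No other vertex is a cut vertex either.

C, E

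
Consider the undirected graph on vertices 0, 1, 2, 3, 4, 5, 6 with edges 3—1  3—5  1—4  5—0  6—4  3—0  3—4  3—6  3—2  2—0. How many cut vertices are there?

1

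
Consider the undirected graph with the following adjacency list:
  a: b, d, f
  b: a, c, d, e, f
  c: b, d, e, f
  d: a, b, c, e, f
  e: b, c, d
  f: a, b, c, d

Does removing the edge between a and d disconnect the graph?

After removing a-d, the path a-b-d still connects them, so the edge is not a bridge.

No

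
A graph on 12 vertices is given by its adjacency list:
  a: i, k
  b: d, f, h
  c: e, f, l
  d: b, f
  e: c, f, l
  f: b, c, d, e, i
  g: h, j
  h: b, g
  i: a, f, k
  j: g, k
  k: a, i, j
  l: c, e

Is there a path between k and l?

From k we can reach a, b, c, d, e, f, g, h, i, j, k, l, which includes l.

Yes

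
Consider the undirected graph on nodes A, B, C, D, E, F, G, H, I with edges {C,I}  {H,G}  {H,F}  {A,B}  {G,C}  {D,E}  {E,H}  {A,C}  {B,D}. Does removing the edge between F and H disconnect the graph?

Removing F - H leaves no path between F and H: the component count goes from 1 to 2. So it is a bridge.

Yes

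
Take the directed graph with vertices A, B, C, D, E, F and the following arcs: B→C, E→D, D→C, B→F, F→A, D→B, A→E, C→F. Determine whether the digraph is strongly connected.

Yes

From D we can reach every vertex (A, B, C, D, E, F), and every vertex can reach D (A, B, C, D, E, F). So the whole graph is one strongly connected component.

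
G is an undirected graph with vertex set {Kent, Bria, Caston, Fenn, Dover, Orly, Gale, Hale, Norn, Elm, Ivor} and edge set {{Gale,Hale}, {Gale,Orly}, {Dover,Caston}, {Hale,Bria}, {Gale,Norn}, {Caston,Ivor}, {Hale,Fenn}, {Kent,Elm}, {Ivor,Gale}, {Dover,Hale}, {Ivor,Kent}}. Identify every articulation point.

Gale, Hale, Ivor, Kent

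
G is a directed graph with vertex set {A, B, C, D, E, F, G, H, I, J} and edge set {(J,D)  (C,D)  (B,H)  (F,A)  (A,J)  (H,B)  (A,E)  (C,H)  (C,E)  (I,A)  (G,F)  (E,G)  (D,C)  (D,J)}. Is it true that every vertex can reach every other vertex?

No

There is no directed path from G to I, so the graph is not strongly connected.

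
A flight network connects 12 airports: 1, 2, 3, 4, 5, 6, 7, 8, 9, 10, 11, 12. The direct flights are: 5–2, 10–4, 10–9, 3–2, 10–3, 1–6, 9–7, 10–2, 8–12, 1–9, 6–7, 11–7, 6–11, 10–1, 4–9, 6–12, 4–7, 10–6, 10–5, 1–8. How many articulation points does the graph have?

1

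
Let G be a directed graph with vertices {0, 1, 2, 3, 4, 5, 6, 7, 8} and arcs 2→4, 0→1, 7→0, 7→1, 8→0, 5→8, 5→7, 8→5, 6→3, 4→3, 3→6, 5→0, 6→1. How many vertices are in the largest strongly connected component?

{5, 8} are all mutually reachable — one SCC of size 2.
{3, 6} are all mutually reachable — one SCC of size 2.
{4} is an SCC by itself.
{2} is an SCC by itself.
{7} is an SCC by itself.
(and 2 more singleton SCCs)
The largest has 2 vertices.

2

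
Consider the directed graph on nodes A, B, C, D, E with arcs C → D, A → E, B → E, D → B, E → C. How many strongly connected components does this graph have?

2

{B, C, D, E} are all mutually reachable — one SCC of size 4.
{A} is an SCC by itself.
That gives 2 strongly connected components.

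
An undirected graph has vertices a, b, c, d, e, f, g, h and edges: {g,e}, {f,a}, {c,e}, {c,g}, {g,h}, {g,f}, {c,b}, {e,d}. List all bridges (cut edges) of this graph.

The edges on the cycle c-g-e-c are not bridges since each lies on that cycle.
But removing g—h disconnects g from h; removing c—b disconnects c from b; removing e—d disconnects e from d; removing f—a disconnects f from a — these are bridges.
In total 5 edges are bridges.

a-f, b-c, d-e, f-g, g-h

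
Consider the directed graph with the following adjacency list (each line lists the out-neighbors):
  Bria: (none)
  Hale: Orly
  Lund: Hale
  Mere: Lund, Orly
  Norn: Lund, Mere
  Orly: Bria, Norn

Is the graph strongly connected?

There is no directed path from Bria to Norn, so the graph is not strongly connected.

No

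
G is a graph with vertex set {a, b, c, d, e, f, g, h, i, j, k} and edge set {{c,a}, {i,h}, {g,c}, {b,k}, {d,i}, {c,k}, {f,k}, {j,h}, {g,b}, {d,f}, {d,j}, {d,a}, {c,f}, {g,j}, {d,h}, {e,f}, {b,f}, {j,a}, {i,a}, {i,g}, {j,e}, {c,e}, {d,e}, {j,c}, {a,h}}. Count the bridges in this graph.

0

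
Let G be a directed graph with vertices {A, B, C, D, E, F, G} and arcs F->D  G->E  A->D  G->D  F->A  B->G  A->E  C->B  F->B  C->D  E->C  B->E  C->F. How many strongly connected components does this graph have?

{A, B, C, E, F, G} are all mutually reachable — one SCC of size 6.
{D} is an SCC by itself.
That gives 2 strongly connected components.

2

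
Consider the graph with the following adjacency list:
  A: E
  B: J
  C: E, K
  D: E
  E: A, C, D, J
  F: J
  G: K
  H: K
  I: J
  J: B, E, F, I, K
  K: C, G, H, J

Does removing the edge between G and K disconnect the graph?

Yes

Removing G-K leaves no path between G and K: the component count goes from 1 to 2. So it is a bridge.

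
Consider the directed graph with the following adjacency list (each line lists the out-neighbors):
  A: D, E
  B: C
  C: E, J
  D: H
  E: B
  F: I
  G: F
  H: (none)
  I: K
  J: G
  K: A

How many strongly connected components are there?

3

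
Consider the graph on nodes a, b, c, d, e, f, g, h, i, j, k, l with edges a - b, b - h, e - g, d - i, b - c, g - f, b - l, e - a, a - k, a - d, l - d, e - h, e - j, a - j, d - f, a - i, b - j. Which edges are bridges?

The edges on the cycle e-a-b-l-d-f-g-e are not bridges since each lies on that cycle.
But removing b - c disconnects b from c; removing k - a disconnects k from a — these are bridges.

a-k, b-c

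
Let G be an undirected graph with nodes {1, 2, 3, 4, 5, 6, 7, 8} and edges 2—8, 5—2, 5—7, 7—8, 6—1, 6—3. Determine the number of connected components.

3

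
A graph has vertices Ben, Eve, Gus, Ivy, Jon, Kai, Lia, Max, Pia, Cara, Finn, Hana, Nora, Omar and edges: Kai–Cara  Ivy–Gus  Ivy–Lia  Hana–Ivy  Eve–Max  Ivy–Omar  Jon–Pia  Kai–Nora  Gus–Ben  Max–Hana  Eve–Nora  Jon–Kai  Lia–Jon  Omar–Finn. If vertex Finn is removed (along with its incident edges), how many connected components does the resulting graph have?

With Finn gone, the remaining components are: {Ben, Eve, Gus, Ivy, Jon, Kai, Lia, Max, Pia, Cara, Hana, Nora, Omar}.
That is 1 component.

1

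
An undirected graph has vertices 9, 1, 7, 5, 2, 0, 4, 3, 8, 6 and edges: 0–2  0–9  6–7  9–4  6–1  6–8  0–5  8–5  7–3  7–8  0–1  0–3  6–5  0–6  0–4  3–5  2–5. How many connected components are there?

Starting from 0 we can reach 0, 1, 2, 3, 4, 5, 6, 7, 8, 9. That is one component of size 10.
Total: 1 component.

1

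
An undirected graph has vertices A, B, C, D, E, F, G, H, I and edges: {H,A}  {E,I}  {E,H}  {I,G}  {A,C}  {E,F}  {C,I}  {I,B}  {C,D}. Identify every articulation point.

C, E, I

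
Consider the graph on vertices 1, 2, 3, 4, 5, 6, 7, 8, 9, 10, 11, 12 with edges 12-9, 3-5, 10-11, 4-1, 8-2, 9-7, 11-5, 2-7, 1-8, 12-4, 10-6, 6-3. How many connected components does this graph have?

Starting from 3 we can reach 3, 5, 6, 10, 11. That is one component of size 5.
Starting from 1 we can reach 1, 2, 4, 7, 8, 9, 12. That is one component of size 7.
Total: 2 components.

2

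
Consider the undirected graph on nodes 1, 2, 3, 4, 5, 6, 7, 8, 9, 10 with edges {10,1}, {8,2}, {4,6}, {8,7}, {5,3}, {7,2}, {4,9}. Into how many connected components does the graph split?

Starting from 1 we can reach 1, 10. That is one component of size 2.
Starting from 3 we can reach 3, 5. That is one component of size 2.
Starting from 4 we can reach 4, 6, 9. That is one component of size 3.
Starting from 2 we can reach 2, 7, 8. That is one component of size 3.
Total: 4 components.

4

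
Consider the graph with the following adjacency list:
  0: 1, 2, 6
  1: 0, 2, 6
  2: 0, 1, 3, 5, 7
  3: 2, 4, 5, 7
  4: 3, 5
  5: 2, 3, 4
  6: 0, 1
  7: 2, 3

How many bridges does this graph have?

0

The edges on the cycle 2-5-4-3-2 are not bridges since each lies on that cycle.
Every edge lies on some cycle, so there are no bridges.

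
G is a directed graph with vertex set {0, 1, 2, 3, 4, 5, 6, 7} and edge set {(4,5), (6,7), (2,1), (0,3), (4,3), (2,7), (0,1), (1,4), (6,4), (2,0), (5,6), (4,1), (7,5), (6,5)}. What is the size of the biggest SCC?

{1, 4, 5, 6, 7} are all mutually reachable — one SCC of size 5.
{2} is an SCC by itself.
{3} is an SCC by itself.
{0} is an SCC by itself.
The largest has 5 vertices.

5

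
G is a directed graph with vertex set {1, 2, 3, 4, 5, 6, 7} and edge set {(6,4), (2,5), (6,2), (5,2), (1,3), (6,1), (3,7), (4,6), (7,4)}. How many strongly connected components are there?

2

{1, 3, 4, 6, 7} are all mutually reachable — one SCC of size 5.
{2, 5} are all mutually reachable — one SCC of size 2.
That gives 2 strongly connected components.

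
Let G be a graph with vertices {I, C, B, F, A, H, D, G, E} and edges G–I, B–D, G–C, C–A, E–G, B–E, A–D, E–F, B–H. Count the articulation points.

3

Removing B increases the component count from 1 to 2, so B is a cut vertex.
Removing E increases the component count from 1 to 2, so E is a cut vertex.
Removing G increases the component count from 1 to 2, so G is a cut vertex.
By contrast removing F leaves 1 component; it is not a cut vertex. No other vertex is a cut vertex either.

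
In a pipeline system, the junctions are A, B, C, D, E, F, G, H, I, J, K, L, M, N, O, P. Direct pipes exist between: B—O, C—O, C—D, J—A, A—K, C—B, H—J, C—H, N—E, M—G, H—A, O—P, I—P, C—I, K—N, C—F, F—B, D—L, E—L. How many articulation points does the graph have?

1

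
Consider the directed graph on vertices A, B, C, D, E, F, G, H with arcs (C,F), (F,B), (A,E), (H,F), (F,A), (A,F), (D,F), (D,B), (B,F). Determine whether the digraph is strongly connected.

There is no directed path from D to C, so the graph is not strongly connected.

No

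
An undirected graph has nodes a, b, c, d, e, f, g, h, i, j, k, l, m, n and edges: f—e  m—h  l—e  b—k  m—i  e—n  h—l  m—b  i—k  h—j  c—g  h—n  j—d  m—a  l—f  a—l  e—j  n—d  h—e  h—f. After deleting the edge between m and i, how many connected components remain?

2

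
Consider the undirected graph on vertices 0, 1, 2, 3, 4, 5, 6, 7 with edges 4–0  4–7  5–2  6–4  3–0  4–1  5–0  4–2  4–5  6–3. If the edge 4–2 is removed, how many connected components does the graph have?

1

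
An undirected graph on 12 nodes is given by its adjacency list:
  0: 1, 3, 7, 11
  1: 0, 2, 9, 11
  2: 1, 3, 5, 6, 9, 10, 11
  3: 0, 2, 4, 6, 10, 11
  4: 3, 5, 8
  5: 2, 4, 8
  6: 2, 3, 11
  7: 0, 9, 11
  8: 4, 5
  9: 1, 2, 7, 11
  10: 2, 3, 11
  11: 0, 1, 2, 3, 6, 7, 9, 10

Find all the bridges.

The edges on the cycle 11-7-0-11 are not bridges since each lies on that cycle.
Every edge lies on some cycle, so there are no bridges.

none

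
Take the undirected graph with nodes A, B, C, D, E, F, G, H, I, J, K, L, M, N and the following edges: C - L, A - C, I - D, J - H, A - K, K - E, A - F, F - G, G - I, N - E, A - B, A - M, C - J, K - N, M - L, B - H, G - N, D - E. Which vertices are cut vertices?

A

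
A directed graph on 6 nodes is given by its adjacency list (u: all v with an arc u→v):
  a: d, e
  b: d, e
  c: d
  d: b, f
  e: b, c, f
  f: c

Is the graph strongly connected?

No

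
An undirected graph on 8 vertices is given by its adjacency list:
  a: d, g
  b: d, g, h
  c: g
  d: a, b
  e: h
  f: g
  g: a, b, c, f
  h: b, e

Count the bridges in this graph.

4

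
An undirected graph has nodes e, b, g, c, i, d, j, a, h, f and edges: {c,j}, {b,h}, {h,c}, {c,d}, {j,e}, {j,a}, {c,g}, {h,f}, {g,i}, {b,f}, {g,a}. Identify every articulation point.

c, g, h, j

Removing c increases the component count from 1 to 3, so c is a cut vertex.
Removing g increases the component count from 1 to 2, so g is a cut vertex.
Removing h increases the component count from 1 to 2, so h is a cut vertex.
Likewise j is a cut vertex.
By contrast removing i leaves 1 component; it is not a cut vertex. No other vertex is a cut vertex either.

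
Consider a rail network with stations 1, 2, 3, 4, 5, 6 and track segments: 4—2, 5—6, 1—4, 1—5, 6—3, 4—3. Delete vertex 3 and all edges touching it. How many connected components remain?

1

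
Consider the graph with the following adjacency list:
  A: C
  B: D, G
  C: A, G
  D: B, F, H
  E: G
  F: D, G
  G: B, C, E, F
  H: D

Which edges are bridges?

A-C, C-G, D-H, E-G

The edges on the cycle D-F-G-B-D are not bridges since each lies on that cycle.
But removing D-H disconnects D from H; removing G-C disconnects G from C; removing C-A disconnects C from A; removing G-E disconnects G from E — these are bridges.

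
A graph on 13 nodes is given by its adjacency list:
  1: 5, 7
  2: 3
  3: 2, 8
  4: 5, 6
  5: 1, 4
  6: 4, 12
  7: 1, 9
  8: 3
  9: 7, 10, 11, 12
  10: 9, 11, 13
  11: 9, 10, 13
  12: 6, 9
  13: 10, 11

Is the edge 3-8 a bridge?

Yes

Removing 3-8 leaves no path between 3 and 8: the component count goes from 2 to 3. So it is a bridge.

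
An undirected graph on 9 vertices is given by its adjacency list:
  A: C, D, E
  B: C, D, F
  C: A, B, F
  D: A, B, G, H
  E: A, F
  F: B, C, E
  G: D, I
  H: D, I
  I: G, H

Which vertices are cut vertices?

D

Removing D increases the component count from 1 to 2, so D is a cut vertex.
By contrast removing I leaves 1 component; it is not a cut vertex. No other vertex is a cut vertex either.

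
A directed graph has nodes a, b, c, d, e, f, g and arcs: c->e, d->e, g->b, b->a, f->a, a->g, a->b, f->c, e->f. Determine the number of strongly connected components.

3

{c, e, f} are all mutually reachable — one SCC of size 3.
{a, b, g} are all mutually reachable — one SCC of size 3.
{d} is an SCC by itself.
That gives 3 strongly connected components.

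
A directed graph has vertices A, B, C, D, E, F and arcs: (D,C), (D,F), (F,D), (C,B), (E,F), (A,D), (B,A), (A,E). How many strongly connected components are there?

1

{A, B, C, D, E, F} are all mutually reachable — one SCC of size 6.
That gives 1 strongly connected component.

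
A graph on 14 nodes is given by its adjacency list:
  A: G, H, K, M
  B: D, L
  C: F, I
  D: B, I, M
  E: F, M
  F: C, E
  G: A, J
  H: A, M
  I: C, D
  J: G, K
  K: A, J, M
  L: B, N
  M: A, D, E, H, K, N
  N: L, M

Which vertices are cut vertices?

Removing M increases the component count from 1 to 2, so M is a cut vertex.
By contrast removing J leaves 1 component; it is not a cut vertex. No other vertex is a cut vertex either.

M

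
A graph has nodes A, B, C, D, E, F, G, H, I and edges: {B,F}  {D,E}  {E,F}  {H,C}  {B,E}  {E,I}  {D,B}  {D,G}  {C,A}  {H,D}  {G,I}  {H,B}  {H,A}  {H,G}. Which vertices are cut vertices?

H

Removing H increases the component count from 1 to 2, so H is a cut vertex.
By contrast removing D leaves 1 component; it is not a cut vertex. No other vertex is a cut vertex either.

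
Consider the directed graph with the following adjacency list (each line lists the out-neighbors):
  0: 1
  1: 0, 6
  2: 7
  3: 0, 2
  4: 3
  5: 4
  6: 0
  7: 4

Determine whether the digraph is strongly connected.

No

There is no directed path from 7 to 5, so the graph is not strongly connected.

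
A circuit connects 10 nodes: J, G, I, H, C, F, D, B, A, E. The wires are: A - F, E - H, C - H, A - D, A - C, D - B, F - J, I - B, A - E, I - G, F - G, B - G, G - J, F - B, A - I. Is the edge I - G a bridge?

No

After removing I - G, the path I-B-G still connects them, so the edge is not a bridge.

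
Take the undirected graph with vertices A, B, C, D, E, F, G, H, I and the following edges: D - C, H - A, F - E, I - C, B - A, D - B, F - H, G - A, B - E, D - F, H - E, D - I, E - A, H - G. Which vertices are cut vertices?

D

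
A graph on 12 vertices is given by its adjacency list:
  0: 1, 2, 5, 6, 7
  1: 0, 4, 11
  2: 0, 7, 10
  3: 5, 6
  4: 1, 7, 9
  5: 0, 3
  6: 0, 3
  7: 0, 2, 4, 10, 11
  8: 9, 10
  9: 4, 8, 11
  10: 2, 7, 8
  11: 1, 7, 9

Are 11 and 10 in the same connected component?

Yes

From 11 we can reach 0, 1, 2, 3, 4, 5, 6, 7, 8, 9, 10, 11, which includes 10.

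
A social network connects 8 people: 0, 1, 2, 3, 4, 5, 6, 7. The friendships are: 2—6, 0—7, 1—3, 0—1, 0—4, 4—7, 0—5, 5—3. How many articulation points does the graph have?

1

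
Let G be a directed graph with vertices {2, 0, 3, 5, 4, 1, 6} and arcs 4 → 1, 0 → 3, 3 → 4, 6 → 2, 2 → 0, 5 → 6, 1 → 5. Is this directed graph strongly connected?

From 6 we can reach every vertex (0, 1, 2, 3, 4, 5, 6), and every vertex can reach 6 (0, 1, 2, 3, 4, 5, 6). So the whole graph is one strongly connected component.

Yes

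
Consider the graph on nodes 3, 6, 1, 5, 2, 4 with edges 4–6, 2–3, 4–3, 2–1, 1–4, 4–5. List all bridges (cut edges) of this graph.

The edges on the cycle 2-1-4-3-2 are not bridges since each lies on that cycle.
But removing 6–4 disconnects 6 from 4; removing 4–5 disconnects 4 from 5 — these are bridges.

4-5, 4-6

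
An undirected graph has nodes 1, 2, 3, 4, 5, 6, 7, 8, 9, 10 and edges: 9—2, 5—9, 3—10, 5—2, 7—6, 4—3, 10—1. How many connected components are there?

4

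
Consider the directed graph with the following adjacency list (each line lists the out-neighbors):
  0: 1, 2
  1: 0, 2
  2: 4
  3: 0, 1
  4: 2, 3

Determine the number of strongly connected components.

{0, 1, 2, 3, 4} are all mutually reachable — one SCC of size 5.
That gives 1 strongly connected component.

1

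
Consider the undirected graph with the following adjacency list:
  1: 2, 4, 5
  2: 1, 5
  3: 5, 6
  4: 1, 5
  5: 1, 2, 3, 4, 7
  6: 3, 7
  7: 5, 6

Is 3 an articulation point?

No

Deleting 3 leaves 1 component (was 1) (its neighbors 5, 6 remain connected to each other), so 3 is not a cut vertex.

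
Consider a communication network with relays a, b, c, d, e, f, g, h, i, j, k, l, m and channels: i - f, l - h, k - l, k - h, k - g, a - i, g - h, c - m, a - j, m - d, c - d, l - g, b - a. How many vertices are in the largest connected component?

e is isolated — a component by itself.
Starting from c we can reach c, d, m. That is one component of size 3.
Starting from g we can reach g, h, k, l. That is one component of size 4.
Starting from a we can reach a, b, f, i, j. That is one component of size 5.
The largest has 5 vertices.

5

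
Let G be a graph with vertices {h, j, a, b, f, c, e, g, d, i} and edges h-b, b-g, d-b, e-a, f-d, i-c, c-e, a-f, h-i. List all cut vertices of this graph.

b

Removing b increases the component count from 2 to 3, so b is a cut vertex.
By contrast removing a leaves 2 components; it is not a cut vertex. No other vertex is a cut vertex either.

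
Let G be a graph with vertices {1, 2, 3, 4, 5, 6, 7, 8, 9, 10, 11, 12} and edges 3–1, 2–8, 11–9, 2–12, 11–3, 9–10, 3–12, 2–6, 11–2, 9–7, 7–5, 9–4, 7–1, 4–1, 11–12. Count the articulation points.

3

Removing 2 increases the component count from 1 to 3, so 2 is a cut vertex.
Removing 7 increases the component count from 1 to 2, so 7 is a cut vertex.
Removing 9 increases the component count from 1 to 2, so 9 is a cut vertex.
By contrast removing 1 leaves 1 component; it is not a cut vertex. No other vertex is a cut vertex either.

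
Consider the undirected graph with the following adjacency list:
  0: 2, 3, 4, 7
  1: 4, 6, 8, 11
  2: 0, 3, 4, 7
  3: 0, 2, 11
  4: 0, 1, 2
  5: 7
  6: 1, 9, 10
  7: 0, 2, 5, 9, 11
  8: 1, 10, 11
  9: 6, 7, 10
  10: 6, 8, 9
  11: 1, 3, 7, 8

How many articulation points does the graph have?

1

Removing 7 increases the component count from 1 to 2, so 7 is a cut vertex.
By contrast removing 6 leaves 1 component; it is not a cut vertex. No other vertex is a cut vertex either.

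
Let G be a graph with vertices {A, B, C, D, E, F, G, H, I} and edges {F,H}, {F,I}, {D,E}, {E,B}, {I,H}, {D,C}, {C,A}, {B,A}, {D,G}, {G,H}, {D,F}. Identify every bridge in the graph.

The edges on the cycle D-E-B-A-C-D are not bridges since each lies on that cycle.
Every edge lies on some cycle, so there are no bridges.

none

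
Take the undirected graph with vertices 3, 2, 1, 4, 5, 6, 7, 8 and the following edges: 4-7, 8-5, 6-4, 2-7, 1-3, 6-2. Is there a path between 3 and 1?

Yes

From 3 we can reach 1, 3, which includes 1.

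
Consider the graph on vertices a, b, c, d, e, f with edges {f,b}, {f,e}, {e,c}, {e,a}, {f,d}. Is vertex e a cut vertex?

Yes

Deleting e raises the number of components from 1 to 3, so e is a cut vertex.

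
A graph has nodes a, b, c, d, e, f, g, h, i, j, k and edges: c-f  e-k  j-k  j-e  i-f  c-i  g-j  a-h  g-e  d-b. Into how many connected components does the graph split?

Starting from a we can reach a, h. That is one component of size 2.
Starting from b we can reach b, d. That is one component of size 2.
Starting from c we can reach c, f, i. That is one component of size 3.
Starting from e we can reach e, g, j, k. That is one component of size 4.
Total: 4 components.

4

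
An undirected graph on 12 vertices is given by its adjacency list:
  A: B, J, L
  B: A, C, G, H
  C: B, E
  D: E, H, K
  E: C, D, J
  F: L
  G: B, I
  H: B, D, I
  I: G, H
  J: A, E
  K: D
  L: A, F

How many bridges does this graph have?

3

The edges on the cycle B-A-J-E-C-B are not bridges since each lies on that cycle.
But removing F-L disconnects F from L; removing A-L disconnects A from L; removing D-K disconnects D from K — these are bridges.
That makes 3 bridges.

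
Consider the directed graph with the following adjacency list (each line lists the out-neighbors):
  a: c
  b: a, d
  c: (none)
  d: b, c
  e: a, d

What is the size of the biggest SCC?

2

{b, d} are all mutually reachable — one SCC of size 2.
{e} is an SCC by itself.
{c} is an SCC by itself.
{a} is an SCC by itself.
The largest has 2 vertices.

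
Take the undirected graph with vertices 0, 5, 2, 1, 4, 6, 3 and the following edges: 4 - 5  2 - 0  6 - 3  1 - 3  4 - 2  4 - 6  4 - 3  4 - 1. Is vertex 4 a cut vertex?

Deleting 4 raises the number of components from 1 to 3, so 4 is a cut vertex.

Yes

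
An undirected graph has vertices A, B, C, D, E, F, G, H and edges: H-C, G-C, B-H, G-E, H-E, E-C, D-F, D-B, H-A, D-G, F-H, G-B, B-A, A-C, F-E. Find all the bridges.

The edges on the cycle D-F-E-G-D are not bridges since each lies on that cycle.
Every edge lies on some cycle, so there are no bridges.

none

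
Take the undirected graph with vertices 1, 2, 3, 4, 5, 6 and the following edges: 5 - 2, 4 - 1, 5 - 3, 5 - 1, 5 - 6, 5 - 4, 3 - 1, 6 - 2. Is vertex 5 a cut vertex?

Deleting 5 raises the number of components from 1 to 2, so 5 is a cut vertex.

Yes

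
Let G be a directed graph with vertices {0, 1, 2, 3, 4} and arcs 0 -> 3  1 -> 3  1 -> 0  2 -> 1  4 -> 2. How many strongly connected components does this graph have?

5

{3} is an SCC by itself.
{0} is an SCC by itself.
{4} is an SCC by itself.
{2} is an SCC by itself.
{1} is an SCC by itself.
That gives 5 strongly connected components.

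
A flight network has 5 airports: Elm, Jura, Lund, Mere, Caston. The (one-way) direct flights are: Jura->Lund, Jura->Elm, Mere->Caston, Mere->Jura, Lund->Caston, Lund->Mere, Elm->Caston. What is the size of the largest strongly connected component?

3

{Jura, Lund, Mere} are all mutually reachable — one SCC of size 3.
{Elm} is an SCC by itself.
{Caston} is an SCC by itself.
The largest has 3 vertices.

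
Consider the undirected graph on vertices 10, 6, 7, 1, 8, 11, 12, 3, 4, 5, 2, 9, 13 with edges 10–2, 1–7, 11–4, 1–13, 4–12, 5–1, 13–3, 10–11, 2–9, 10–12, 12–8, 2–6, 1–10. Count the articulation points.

Removing 1 increases the component count from 1 to 4, so 1 is a cut vertex.
Removing 2 increases the component count from 1 to 3, so 2 is a cut vertex.
Removing 10 increases the component count from 1 to 3, so 10 is a cut vertex.
Likewise 12, 13 are cut vertices.
By contrast removing 9 leaves 1 component; it is not a cut vertex. No other vertex is a cut vertex either.

5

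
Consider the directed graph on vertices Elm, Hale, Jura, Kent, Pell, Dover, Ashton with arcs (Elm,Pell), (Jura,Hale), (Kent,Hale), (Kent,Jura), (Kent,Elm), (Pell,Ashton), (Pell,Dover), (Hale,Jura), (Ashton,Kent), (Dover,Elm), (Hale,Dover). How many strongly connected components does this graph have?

1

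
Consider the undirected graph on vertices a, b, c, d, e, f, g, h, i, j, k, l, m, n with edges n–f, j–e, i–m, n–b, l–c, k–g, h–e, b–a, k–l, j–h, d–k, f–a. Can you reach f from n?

Yes

From n we can reach a, b, f, n, which includes f.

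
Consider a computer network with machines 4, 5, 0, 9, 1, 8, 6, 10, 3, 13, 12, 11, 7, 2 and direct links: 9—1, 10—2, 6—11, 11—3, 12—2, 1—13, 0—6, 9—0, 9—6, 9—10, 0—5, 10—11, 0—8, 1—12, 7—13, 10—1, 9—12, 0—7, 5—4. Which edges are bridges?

The edges on the cycle 9-10-2-12-1-9 are not bridges since each lies on that cycle.
But removing 4—5 disconnects 4 from 5; removing 3—11 disconnects 3 from 11; removing 0—5 disconnects 0 from 5; removing 8—0 disconnects 8 from 0 — these are bridges.

0-5, 0-8, 11-3, 4-5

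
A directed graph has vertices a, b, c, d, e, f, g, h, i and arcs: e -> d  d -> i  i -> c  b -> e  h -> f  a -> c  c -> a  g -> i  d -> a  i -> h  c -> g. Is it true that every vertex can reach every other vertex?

No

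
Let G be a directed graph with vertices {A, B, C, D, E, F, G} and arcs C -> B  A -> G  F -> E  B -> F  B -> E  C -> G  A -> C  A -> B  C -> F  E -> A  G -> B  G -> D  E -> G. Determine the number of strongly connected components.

{A, B, C, E, F, G} are all mutually reachable — one SCC of size 6.
{D} is an SCC by itself.
That gives 2 strongly connected components.

2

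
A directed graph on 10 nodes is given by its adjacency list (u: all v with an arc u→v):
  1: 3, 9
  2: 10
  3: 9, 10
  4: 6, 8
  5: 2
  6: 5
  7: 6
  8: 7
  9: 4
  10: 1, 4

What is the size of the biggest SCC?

10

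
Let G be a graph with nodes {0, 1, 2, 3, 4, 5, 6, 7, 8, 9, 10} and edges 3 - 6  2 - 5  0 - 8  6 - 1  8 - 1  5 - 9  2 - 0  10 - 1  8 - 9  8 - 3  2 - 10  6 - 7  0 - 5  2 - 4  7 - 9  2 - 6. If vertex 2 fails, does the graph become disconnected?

Yes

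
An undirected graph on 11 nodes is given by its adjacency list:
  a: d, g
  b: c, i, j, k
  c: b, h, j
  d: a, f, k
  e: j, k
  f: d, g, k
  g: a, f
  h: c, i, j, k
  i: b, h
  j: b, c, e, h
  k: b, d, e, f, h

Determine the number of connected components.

1

Starting from a we can reach a, b, c, d, e, f, g, h, i, j, k. That is one component of size 11.
Total: 1 component.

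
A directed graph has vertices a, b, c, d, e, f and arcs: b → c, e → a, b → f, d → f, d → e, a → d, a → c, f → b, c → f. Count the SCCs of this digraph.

2

{b, c, f} are all mutually reachable — one SCC of size 3.
{a, d, e} are all mutually reachable — one SCC of size 3.
That gives 2 strongly connected components.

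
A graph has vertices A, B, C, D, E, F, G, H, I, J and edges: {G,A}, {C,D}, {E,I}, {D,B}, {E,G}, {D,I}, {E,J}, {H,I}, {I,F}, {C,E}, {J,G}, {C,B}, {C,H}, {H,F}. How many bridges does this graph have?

1

The edges on the cycle E-J-G-E are not bridges since each lies on that cycle.
But removing A - G disconnects A from G — this is a bridge.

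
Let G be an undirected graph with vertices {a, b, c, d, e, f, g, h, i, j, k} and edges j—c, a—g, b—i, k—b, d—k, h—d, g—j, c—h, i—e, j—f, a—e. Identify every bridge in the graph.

f-j

The edges on the cycle a-g-j-c-h-d-k-b-i-e-a are not bridges since each lies on that cycle.
But removing j—f disconnects j from f — this is a bridge.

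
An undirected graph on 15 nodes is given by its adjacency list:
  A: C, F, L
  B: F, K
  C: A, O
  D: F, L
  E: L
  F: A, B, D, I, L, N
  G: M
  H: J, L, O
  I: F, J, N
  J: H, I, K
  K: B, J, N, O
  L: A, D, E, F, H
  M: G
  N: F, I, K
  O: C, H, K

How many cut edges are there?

2

The edges on the cycle K-N-I-F-B-K are not bridges since each lies on that cycle.
But removing M-G disconnects M from G; removing E-L disconnects E from L — these are bridges.
That makes 2 bridges.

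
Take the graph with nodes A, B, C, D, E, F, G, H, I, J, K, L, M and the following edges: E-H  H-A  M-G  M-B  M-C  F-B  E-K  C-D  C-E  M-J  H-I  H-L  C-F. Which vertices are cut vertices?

Removing C increases the component count from 1 to 3, so C is a cut vertex.
Removing E increases the component count from 1 to 3, so E is a cut vertex.
Removing H increases the component count from 1 to 4, so H is a cut vertex.
Likewise M is a cut vertex.
By contrast removing J leaves 1 component; it is not a cut vertex. No other vertex is a cut vertex either.

C, E, H, M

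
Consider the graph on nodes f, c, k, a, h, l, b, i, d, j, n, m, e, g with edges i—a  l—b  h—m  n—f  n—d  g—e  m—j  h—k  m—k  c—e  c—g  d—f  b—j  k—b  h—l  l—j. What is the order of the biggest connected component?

6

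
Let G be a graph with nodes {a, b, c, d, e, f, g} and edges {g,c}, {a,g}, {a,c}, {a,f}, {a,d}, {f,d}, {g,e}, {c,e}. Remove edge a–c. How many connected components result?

2

a and c are still connected via a-g-c, so the component count stays at 2.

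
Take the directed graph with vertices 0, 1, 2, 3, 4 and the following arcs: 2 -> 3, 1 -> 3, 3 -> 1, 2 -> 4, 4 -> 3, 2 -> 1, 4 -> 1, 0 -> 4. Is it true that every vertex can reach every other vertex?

There is no directed path from 0 to 2, so the graph is not strongly connected.

No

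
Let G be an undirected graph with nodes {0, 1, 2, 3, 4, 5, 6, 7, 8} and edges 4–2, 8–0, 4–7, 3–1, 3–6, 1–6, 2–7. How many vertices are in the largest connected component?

3

5 is isolated — a component by itself.
Starting from 0 we can reach 0, 8. That is one component of size 2.
Starting from 1 we can reach 1, 3, 6. That is one component of size 3.
Starting from 2 we can reach 2, 4, 7. That is one component of size 3.
The largest has 3 vertices.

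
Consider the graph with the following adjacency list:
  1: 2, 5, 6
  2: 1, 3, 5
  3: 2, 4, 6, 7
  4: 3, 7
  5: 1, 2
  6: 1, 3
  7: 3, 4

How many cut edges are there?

The edges on the cycle 3-4-7-3 are not bridges since each lies on that cycle.
Every edge lies on some cycle, so there are no bridges.

0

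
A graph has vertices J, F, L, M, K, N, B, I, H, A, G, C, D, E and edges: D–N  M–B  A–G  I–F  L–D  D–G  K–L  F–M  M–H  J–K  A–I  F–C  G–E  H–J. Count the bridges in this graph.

4

The edges on the cycle A-I-F-M-H-J-K-L-D-G-A are not bridges since each lies on that cycle.
But removing B–M disconnects B from M; removing D–N disconnects D from N; removing F–C disconnects F from C; removing G–E disconnects G from E — these are bridges.
That makes 4 bridges.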